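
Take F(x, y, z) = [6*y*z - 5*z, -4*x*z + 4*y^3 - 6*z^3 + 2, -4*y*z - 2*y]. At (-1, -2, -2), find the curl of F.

(∇×F)₁ = ∂F₃/∂y − ∂F₂/∂z = 4*x + 18*z^2 - 4*z - 2
(∇×F)₂ = ∂F₁/∂z − ∂F₃/∂x = 6*y - 5
(∇×F)₃ = ∂F₂/∂x − ∂F₁/∂y = -10*z
∇×F = (4*x + 18*z^2 - 4*z - 2, 6*y - 5, -10*z)
At (-1, -2, -2): (74, -17, 20).

(74, -17, 20)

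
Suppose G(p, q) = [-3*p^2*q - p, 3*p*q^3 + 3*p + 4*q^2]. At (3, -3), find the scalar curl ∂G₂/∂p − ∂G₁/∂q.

∂G₂/∂p = 3*q^3 + 3
∂G₁/∂q = -3*p^2
Scalar curl = 3*p^2 + 3*q^3 + 3
At (3, -3): -51.

-51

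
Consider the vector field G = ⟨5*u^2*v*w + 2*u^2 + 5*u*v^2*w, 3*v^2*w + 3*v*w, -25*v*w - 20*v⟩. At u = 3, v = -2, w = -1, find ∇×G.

(-1, -30, -15)

(∇×G)₁ = ∂G₃/∂v − ∂G₂/∂w = -3*v^2 - 3*v - 25*w - 20
(∇×G)₂ = ∂G₁/∂w − ∂G₃/∂u = 5*u^2*v + 5*u*v^2
(∇×G)₃ = ∂G₂/∂u − ∂G₁/∂v = -5*u^2*w - 10*u*v*w
∇×G = (-3*v^2 - 3*v - 25*w - 20, 5*u^2*v + 5*u*v^2, -5*u^2*w - 10*u*v*w)
At (3, -2, -1): (-1, -30, -15).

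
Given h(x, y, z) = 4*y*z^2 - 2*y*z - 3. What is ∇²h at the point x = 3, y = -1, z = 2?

∂²h/∂x² = 0
∂²h/∂y² = 0
∂²h/∂z² = 8*y
∇²h = 8*y
At (3, -1, 2): -8.

-8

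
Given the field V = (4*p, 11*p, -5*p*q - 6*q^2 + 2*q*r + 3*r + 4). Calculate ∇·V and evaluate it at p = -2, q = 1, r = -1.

∂V₁/∂p = 4
∂V₂/∂q = 0
∂V₃/∂r = 2*q + 3
∇·V = 2*q + 7
At (-2, 1, -1): 9.

9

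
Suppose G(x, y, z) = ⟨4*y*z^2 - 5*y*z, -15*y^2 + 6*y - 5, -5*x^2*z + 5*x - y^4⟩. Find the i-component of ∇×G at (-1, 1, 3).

(∇×G)_1 = ∂G₃/∂y − ∂G₂/∂z
= -4*y^3 − (0)
= -4*y^3
At (-1, 1, 3): -4.

-4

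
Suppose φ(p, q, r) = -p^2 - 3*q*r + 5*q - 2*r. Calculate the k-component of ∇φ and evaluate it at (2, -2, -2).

4

(∇φ)_3 = ∂φ/∂r = -3*q - 2
At (2, -2, -2): 4.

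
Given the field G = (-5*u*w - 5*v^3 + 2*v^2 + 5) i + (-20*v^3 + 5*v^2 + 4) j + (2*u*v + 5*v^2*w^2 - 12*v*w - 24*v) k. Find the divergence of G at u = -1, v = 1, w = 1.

∂G₁/∂u = -5*w
∂G₂/∂v = -60*v^2 + 10*v
∂G₃/∂w = 10*v^2*w - 12*v
∇·G = 10*v^2*w - 60*v^2 - 2*v - 5*w
At (-1, 1, 1): -57.

-57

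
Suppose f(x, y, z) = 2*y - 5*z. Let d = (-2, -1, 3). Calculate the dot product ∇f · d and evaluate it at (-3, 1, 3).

∂f/∂x = 0
∂f/∂y = 2
∂f/∂z = -5
∇f at (-3, 1, 3) = (0, 2, -5)
∇f · d = (0)(-2) + (2)(-1) + (-5)(3) = -17

-17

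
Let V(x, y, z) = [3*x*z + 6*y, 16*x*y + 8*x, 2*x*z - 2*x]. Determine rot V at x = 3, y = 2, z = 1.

(∇×V)₁ = ∂V₃/∂y − ∂V₂/∂z = 0
(∇×V)₂ = ∂V₁/∂z − ∂V₃/∂x = 3*x - 2*z + 2
(∇×V)₃ = ∂V₂/∂x − ∂V₁/∂y = 16*y + 2
∇×V = (0, 3*x - 2*z + 2, 16*y + 2)
At (3, 2, 1): (0, 9, 34).

(0, 9, 34)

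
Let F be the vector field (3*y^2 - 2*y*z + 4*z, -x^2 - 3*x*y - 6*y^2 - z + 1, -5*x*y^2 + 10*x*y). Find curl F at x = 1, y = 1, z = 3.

(∇×F)₁ = ∂F₃/∂y − ∂F₂/∂z = -10*x*y + 10*x + 1
(∇×F)₂ = ∂F₁/∂z − ∂F₃/∂x = 5*y^2 - 12*y + 4
(∇×F)₃ = ∂F₂/∂x − ∂F₁/∂y = -2*x - 9*y + 2*z
∇×F = (-10*x*y + 10*x + 1, 5*y^2 - 12*y + 4, -2*x - 9*y + 2*z)
At (1, 1, 3): (1, -3, -5).

(1, -3, -5)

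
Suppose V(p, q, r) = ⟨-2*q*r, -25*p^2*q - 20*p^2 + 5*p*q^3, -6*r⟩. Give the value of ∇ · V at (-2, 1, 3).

∂V₁/∂p = 0
∂V₂/∂q = -25*p^2 + 15*p*q^2
∂V₃/∂r = -6
∇·V = -25*p^2 + 15*p*q^2 - 6
At (-2, 1, 3): -136.

-136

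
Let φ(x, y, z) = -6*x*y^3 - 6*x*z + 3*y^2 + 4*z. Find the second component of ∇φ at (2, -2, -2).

(∇φ)_2 = ∂φ/∂y = -18*x*y^2 + 6*y
At (2, -2, -2): -156.

-156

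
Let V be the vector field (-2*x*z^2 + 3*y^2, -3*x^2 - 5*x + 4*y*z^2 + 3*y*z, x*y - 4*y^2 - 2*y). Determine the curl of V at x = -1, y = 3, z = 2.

(∇×V)₁ = ∂V₃/∂y − ∂V₂/∂z = x - 8*y*z - 11*y - 2
(∇×V)₂ = ∂V₁/∂z − ∂V₃/∂x = -4*x*z - y
(∇×V)₃ = ∂V₂/∂x − ∂V₁/∂y = -6*x - 6*y - 5
∇×V = (x - 8*y*z - 11*y - 2, -4*x*z - y, -6*x - 6*y - 5)
At (-1, 3, 2): (-84, 5, -17).

(-84, 5, -17)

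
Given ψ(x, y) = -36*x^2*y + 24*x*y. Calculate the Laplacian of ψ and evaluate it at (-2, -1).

72

∂²ψ/∂x² = -72*y
∂²ψ/∂y² = 0
∇²ψ = -72*y
At (-2, -1): 72.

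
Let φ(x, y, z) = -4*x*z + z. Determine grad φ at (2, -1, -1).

(4, 0, -7)

∂φ/∂x = -4*z
∂φ/∂y = 0
∂φ/∂z = -4*x + 1
∇φ = (-4*z, 0, -4*x + 1)
At (2, -1, -1): (4, 0, -7).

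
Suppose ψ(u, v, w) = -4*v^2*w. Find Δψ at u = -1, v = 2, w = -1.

8

∂²ψ/∂u² = 0
∂²ψ/∂v² = -8*w
∂²ψ/∂w² = 0
∇²ψ = -8*w
At (-1, 2, -1): 8.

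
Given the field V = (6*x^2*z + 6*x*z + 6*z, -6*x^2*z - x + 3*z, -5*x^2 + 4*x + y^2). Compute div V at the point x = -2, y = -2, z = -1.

18

∂V₁/∂x = 12*x*z + 6*z
∂V₂/∂y = 0
∂V₃/∂z = 0
∇·V = 12*x*z + 6*z
At (-2, -2, -1): 18.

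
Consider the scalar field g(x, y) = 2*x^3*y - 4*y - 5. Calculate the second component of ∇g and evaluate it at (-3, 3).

-58

(∇g)_2 = ∂g/∂y = 2*x^3 - 4
At (-3, 3): -58.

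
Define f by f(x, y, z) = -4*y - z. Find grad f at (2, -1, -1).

∂f/∂x = 0
∂f/∂y = -4
∂f/∂z = -1
∇f = (0, -4, -1)
At (2, -1, -1): (0, -4, -1).

(0, -4, -1)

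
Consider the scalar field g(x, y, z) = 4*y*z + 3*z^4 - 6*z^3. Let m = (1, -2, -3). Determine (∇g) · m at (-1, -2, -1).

122

∂g/∂x = 0
∂g/∂y = 4*z
∂g/∂z = 4*y + 12*z^3 - 18*z^2
∇g at (-1, -2, -1) = (0, -4, -38)
∇g · m = (0)(1) + (-4)(-2) + (-38)(-3) = 122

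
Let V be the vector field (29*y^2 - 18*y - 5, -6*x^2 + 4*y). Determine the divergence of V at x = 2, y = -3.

∂V₁/∂x = 0
∂V₂/∂y = 4
∇·V = 4
At (2, -3): 4.

4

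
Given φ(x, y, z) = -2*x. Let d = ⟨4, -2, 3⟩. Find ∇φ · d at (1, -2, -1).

-8

∂φ/∂x = -2
∂φ/∂y = 0
∂φ/∂z = 0
∇φ at (1, -2, -1) = (-2, 0, 0)
∇φ · d = (-2)(4) + (0)(-2) + (0)(3) = -8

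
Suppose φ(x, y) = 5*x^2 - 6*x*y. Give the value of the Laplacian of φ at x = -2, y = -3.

10

∂²φ/∂x² = 10
∂²φ/∂y² = 0
∇²φ = 10
At (-2, -3): 10.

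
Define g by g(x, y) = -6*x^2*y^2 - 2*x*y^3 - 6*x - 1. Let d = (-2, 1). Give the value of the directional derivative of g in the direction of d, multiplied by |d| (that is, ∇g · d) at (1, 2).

∂g/∂x = -12*x*y^2 - 2*y^3 - 6
∂g/∂y = -12*x^2*y - 6*x*y^2
∇g at (1, 2) = (-70, -48)
∇g · d = (-70)(-2) + (-48)(1) = 92

92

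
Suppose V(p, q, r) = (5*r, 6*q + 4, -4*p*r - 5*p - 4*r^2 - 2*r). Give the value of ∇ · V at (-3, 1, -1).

24

∂V₁/∂p = 0
∂V₂/∂q = 6
∂V₃/∂r = -4*p - 8*r - 2
∇·V = -4*p - 8*r + 4
At (-3, 1, -1): 24.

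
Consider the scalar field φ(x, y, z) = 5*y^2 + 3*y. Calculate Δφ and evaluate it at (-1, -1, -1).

∂²φ/∂x² = 0
∂²φ/∂y² = 10
∂²φ/∂z² = 0
∇²φ = 10
At (-1, -1, -1): 10.

10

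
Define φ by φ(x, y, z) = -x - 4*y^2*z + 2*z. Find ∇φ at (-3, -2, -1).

(-1, -16, -14)

∂φ/∂x = -1
∂φ/∂y = -8*y*z
∂φ/∂z = -4*y^2 + 2
∇φ = (-1, -8*y*z, -4*y^2 + 2)
At (-3, -2, -1): (-1, -16, -14).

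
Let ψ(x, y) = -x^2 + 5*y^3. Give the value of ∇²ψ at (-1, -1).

∂²ψ/∂x² = -2
∂²ψ/∂y² = 30*y
∇²ψ = 30*y - 2
At (-1, -1): -32.

-32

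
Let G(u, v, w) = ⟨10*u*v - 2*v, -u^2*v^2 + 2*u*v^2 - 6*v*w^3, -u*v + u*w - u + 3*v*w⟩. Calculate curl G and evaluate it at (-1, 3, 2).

(∇×G)₁ = ∂G₃/∂v − ∂G₂/∂w = -u + 18*v*w^2 + 3*w
(∇×G)₂ = ∂G₁/∂w − ∂G₃/∂u = v - w + 1
(∇×G)₃ = ∂G₂/∂u − ∂G₁/∂v = -2*u*v^2 - 10*u + 2*v^2 + 2
∇×G = (-u + 18*v*w^2 + 3*w, v - w + 1, -2*u*v^2 - 10*u + 2*v^2 + 2)
At (-1, 3, 2): (223, 2, 48).

(223, 2, 48)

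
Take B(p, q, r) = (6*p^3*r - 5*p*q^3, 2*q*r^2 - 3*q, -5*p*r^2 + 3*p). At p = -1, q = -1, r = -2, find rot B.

(-8, 11, -15)

(∇×B)₁ = ∂B₃/∂q − ∂B₂/∂r = -4*q*r
(∇×B)₂ = ∂B₁/∂r − ∂B₃/∂p = 6*p^3 + 5*r^2 - 3
(∇×B)₃ = ∂B₂/∂p − ∂B₁/∂q = 15*p*q^2
∇×B = (-4*q*r, 6*p^3 + 5*r^2 - 3, 15*p*q^2)
At (-1, -1, -2): (-8, 11, -15).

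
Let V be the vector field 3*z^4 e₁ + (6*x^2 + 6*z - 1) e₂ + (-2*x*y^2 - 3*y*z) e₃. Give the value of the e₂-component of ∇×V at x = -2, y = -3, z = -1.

(∇×V)_2 = ∂V₁/∂z − ∂V₃/∂x
= 12*z^3 − (-2*y^2)
= 2*y^2 + 12*z^3
At (-2, -3, -1): 6.

6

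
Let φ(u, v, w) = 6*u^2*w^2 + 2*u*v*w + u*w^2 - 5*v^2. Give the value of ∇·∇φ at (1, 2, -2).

∂²φ/∂u² = 12*w^2
∂²φ/∂v² = -10
∂²φ/∂w² = 2*u*(6*u + 1)
∇²φ = 12*u^2 + 2*u + 12*w^2 - 10
At (1, 2, -2): 52.

52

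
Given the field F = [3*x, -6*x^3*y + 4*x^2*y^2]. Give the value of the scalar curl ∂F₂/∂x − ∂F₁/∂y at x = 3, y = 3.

∂F₂/∂x = -18*x^2*y + 8*x*y^2
∂F₁/∂y = 0
Scalar curl = -18*x^2*y + 8*x*y^2
At (3, 3): -270.

-270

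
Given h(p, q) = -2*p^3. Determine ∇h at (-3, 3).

(-54, 0)

∂h/∂p = -6*p^2
∂h/∂q = 0
∇h = (-6*p^2, 0)
At (-3, 3): (-54, 0).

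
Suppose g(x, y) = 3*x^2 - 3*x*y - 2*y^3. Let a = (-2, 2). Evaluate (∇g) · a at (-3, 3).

-36

∂g/∂x = 6*x - 3*y
∂g/∂y = -3*x - 6*y^2
∇g at (-3, 3) = (-27, -45)
∇g · a = (-27)(-2) + (-45)(2) = -36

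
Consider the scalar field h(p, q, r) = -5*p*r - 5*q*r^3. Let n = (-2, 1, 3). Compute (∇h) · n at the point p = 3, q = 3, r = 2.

∂h/∂p = -5*r
∂h/∂q = -5*r^3
∂h/∂r = -5*p - 15*q*r^2
∇h at (3, 3, 2) = (-10, -40, -195)
∇h · n = (-10)(-2) + (-40)(1) + (-195)(3) = -605

-605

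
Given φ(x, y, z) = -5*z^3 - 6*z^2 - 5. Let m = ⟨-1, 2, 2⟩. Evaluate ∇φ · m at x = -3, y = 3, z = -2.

-72

∂φ/∂x = 0
∂φ/∂y = 0
∂φ/∂z = -15*z^2 - 12*z
∇φ at (-3, 3, -2) = (0, 0, -36)
∇φ · m = (0)(-1) + (0)(2) + (-36)(2) = -72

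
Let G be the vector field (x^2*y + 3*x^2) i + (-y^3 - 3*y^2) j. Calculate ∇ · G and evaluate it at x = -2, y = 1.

∂G₁/∂x = 2*x*y + 6*x
∂G₂/∂y = -3*y^2 - 6*y
∇·G = 2*x*y + 6*x - 3*y^2 - 6*y
At (-2, 1): -25.

-25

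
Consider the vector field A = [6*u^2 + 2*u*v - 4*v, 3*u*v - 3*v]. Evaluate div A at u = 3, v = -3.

36

∂A₁/∂u = 12*u + 2*v
∂A₂/∂v = 3*u - 3
∇·A = 15*u + 2*v - 3
At (3, -3): 36.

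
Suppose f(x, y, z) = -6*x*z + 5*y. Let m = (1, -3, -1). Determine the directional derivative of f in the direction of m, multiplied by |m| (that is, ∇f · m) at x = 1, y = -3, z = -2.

∂f/∂x = -6*z
∂f/∂y = 5
∂f/∂z = -6*x
∇f at (1, -3, -2) = (12, 5, -6)
∇f · m = (12)(1) + (5)(-3) + (-6)(-1) = 3

3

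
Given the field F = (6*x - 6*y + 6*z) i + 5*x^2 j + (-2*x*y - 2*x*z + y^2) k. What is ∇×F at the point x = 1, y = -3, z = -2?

(-8, -4, 16)

(∇×F)₁ = ∂F₃/∂y − ∂F₂/∂z = -2*x + 2*y
(∇×F)₂ = ∂F₁/∂z − ∂F₃/∂x = 2*y + 2*z + 6
(∇×F)₃ = ∂F₂/∂x − ∂F₁/∂y = 10*x + 6
∇×F = (-2*x + 2*y, 2*y + 2*z + 6, 10*x + 6)
At (1, -3, -2): (-8, -4, 16).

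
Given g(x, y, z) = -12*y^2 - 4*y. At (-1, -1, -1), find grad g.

(0, 20, 0)

∂g/∂x = 0
∂g/∂y = -24*y - 4
∂g/∂z = 0
∇g = (0, -24*y - 4, 0)
At (-1, -1, -1): (0, 20, 0).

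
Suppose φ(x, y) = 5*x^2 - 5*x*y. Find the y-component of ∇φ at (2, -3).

(∇φ)_2 = ∂φ/∂y = -5*x
At (2, -3): -10.

-10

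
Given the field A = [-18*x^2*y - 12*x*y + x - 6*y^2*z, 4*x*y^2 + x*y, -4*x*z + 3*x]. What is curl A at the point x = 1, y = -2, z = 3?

(0, -15, -28)

(∇×A)₁ = ∂A₃/∂y − ∂A₂/∂z = 0
(∇×A)₂ = ∂A₁/∂z − ∂A₃/∂x = -6*y^2 + 4*z - 3
(∇×A)₃ = ∂A₂/∂x − ∂A₁/∂y = 18*x^2 + 12*x + 4*y^2 + 12*y*z + y
∇×A = (0, -6*y^2 + 4*z - 3, 18*x^2 + 12*x + 4*y^2 + 12*y*z + y)
At (1, -2, 3): (0, -15, -28).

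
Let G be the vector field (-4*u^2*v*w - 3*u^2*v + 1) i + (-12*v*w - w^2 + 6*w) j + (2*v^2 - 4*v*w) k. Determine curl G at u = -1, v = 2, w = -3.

(∇×G)₁ = ∂G₃/∂v − ∂G₂/∂w = 16*v - 2*w - 6
(∇×G)₂ = ∂G₁/∂w − ∂G₃/∂u = -4*u^2*v
(∇×G)₃ = ∂G₂/∂u − ∂G₁/∂v = 4*u^2*w + 3*u^2
∇×G = (16*v - 2*w - 6, -4*u^2*v, 4*u^2*w + 3*u^2)
At (-1, 2, -3): (32, -8, -9).

(32, -8, -9)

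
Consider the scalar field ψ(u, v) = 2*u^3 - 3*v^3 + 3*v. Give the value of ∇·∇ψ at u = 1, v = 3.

-42

∂²ψ/∂u² = 12*u
∂²ψ/∂v² = -18*v
∇²ψ = 12*u - 18*v
At (1, 3): -42.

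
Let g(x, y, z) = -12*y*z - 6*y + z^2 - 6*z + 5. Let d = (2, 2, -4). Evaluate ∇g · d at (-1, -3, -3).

∂g/∂x = 0
∂g/∂y = -12*z - 6
∂g/∂z = -12*y + 2*z - 6
∇g at (-1, -3, -3) = (0, 30, 24)
∇g · d = (0)(2) + (30)(2) + (24)(-4) = -36

-36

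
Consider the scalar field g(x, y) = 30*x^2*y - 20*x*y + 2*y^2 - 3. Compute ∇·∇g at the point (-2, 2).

124

∂²g/∂x² = 60*y
∂²g/∂y² = 4
∇²g = 60*y + 4
At (-2, 2): 124.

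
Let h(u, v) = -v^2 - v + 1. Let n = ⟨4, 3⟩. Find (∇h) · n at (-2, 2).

∂h/∂u = 0
∂h/∂v = -2*v - 1
∇h at (-2, 2) = (0, -5)
∇h · n = (0)(4) + (-5)(3) = -15

-15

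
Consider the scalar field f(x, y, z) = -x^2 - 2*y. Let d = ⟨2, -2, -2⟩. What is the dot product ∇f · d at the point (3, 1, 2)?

-8

∂f/∂x = -2*x
∂f/∂y = -2
∂f/∂z = 0
∇f at (3, 1, 2) = (-6, -2, 0)
∇f · d = (-6)(2) + (-2)(-2) + (0)(-2) = -8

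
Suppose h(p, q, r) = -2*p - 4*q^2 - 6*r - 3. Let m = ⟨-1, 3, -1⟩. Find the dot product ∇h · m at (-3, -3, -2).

∂h/∂p = -2
∂h/∂q = -8*q
∂h/∂r = -6
∇h at (-3, -3, -2) = (-2, 24, -6)
∇h · m = (-2)(-1) + (24)(3) + (-6)(-1) = 80

80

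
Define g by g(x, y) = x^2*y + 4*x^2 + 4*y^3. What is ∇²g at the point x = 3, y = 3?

∂²g/∂x² = 2*(y + 4)
∂²g/∂y² = 24*y
∇²g = 26*y + 8
At (3, 3): 86.

86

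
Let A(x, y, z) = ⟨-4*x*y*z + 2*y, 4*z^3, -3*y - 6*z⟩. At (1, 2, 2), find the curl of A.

(-51, -8, 6)

(∇×A)₁ = ∂A₃/∂y − ∂A₂/∂z = -12*z^2 - 3
(∇×A)₂ = ∂A₁/∂z − ∂A₃/∂x = -4*x*y
(∇×A)₃ = ∂A₂/∂x − ∂A₁/∂y = 4*x*z - 2
∇×A = (-12*z^2 - 3, -4*x*y, 4*x*z - 2)
At (1, 2, 2): (-51, -8, 6).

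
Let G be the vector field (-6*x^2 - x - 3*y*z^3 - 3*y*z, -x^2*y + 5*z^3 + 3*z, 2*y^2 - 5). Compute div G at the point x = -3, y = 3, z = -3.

26

∂G₁/∂x = -12*x - 1
∂G₂/∂y = -x^2
∂G₃/∂z = 0
∇·G = -x^2 - 12*x - 1
At (-3, 3, -3): 26.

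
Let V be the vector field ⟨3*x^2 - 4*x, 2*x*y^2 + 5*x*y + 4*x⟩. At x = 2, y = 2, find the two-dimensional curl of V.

∂V₂/∂x = 2*y^2 + 5*y + 4
∂V₁/∂y = 0
Scalar curl = 2*y^2 + 5*y + 4
At (2, 2): 22.

22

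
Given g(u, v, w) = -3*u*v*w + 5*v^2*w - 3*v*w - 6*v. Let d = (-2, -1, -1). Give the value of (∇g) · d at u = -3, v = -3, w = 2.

∂g/∂u = -3*v*w
∂g/∂v = -3*u*w + 10*v*w - 3*w - 6
∂g/∂w = -3*u*v + 5*v^2 - 3*v
∇g at (-3, -3, 2) = (18, -54, 27)
∇g · d = (18)(-2) + (-54)(-1) + (27)(-1) = -9

-9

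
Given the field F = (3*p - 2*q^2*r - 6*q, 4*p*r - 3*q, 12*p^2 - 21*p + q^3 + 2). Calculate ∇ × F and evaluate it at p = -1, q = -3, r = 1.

(∇×F)₁ = ∂F₃/∂q − ∂F₂/∂r = -4*p + 3*q^2
(∇×F)₂ = ∂F₁/∂r − ∂F₃/∂p = -24*p - 2*q^2 + 21
(∇×F)₃ = ∂F₂/∂p − ∂F₁/∂q = 4*q*r + 4*r + 6
∇×F = (-4*p + 3*q^2, -24*p - 2*q^2 + 21, 4*q*r + 4*r + 6)
At (-1, -3, 1): (31, 27, -2).

(31, 27, -2)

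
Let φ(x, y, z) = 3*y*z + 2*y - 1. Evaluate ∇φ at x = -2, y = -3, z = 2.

(0, 8, -9)

∂φ/∂x = 0
∂φ/∂y = 3*z + 2
∂φ/∂z = 3*y
∇φ = (0, 3*z + 2, 3*y)
At (-2, -3, 2): (0, 8, -9).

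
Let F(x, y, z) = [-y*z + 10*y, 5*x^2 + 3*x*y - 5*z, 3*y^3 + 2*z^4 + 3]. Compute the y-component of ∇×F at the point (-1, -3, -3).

(∇×F)_2 = ∂F₁/∂z − ∂F₃/∂x
= -y − (0)
= -y
At (-1, -3, -3): 3.

3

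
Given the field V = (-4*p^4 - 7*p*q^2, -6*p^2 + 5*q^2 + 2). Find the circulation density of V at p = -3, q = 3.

-90

∂V₂/∂p = -12*p
∂V₁/∂q = -14*p*q
Scalar curl = 14*p*q - 12*p
At (-3, 3): -90.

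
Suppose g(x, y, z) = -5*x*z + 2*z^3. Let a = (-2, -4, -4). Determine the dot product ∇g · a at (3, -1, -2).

-56

∂g/∂x = -5*z
∂g/∂y = 0
∂g/∂z = -5*x + 6*z^2
∇g at (3, -1, -2) = (10, 0, 9)
∇g · a = (10)(-2) + (0)(-4) + (9)(-4) = -56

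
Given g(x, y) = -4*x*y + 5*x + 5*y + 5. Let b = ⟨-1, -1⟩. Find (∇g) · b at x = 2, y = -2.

-10

∂g/∂x = -4*y + 5
∂g/∂y = -4*x + 5
∇g at (2, -2) = (13, -3)
∇g · b = (13)(-1) + (-3)(-1) = -10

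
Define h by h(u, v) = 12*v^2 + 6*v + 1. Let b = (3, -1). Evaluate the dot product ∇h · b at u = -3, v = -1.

∂h/∂u = 0
∂h/∂v = 24*v + 6
∇h at (-3, -1) = (0, -18)
∇h · b = (0)(3) + (-18)(-1) = 18

18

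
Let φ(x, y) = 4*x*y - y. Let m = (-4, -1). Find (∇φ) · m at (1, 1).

-19

∂φ/∂x = 4*y
∂φ/∂y = 4*x - 1
∇φ at (1, 1) = (4, 3)
∇φ · m = (4)(-4) + (3)(-1) = -19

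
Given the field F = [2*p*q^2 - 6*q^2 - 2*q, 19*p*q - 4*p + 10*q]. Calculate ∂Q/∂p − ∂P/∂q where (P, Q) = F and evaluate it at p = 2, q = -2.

∂F₂/∂p = 19*q - 4
∂F₁/∂q = 4*p*q - 12*q - 2
Scalar curl = -4*p*q + 31*q - 2
At (2, -2): -48.

-48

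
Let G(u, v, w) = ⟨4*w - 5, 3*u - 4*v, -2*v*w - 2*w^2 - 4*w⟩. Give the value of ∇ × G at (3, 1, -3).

(∇×G)₁ = ∂G₃/∂v − ∂G₂/∂w = -2*w
(∇×G)₂ = ∂G₁/∂w − ∂G₃/∂u = 4
(∇×G)₃ = ∂G₂/∂u − ∂G₁/∂v = 3
∇×G = (-2*w, 4, 3)
At (3, 1, -3): (6, 4, 3).

(6, 4, 3)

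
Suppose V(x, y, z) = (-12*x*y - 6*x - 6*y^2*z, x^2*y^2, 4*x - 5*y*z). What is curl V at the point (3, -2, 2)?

(∇×V)₁ = ∂V₃/∂y − ∂V₂/∂z = -5*z
(∇×V)₂ = ∂V₁/∂z − ∂V₃/∂x = -6*y^2 - 4
(∇×V)₃ = ∂V₂/∂x − ∂V₁/∂y = 2*x*y^2 + 12*x + 12*y*z
∇×V = (-5*z, -6*y^2 - 4, 2*x*y^2 + 12*x + 12*y*z)
At (3, -2, 2): (-10, -28, 12).

(-10, -28, 12)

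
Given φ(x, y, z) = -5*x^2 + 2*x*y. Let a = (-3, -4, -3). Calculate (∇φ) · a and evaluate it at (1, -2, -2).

34

∂φ/∂x = -10*x + 2*y
∂φ/∂y = 2*x
∂φ/∂z = 0
∇φ at (1, -2, -2) = (-14, 2, 0)
∇φ · a = (-14)(-3) + (2)(-4) + (0)(-3) = 34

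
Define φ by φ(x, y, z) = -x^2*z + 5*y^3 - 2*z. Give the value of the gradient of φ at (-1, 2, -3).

(-6, 60, -3)

∂φ/∂x = -2*x*z
∂φ/∂y = 15*y^2
∂φ/∂z = -x^2 - 2
∇φ = (-2*x*z, 15*y^2, -x^2 - 2)
At (-1, 2, -3): (-6, 60, -3).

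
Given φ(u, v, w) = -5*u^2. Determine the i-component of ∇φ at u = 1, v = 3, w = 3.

(∇φ)_1 = ∂φ/∂u = -10*u
At (1, 3, 3): -10.

-10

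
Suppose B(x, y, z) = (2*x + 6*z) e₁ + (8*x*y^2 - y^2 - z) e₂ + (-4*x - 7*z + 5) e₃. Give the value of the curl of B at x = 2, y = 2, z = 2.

(1, 10, 32)

(∇×B)₁ = ∂B₃/∂y − ∂B₂/∂z = 1
(∇×B)₂ = ∂B₁/∂z − ∂B₃/∂x = 10
(∇×B)₃ = ∂B₂/∂x − ∂B₁/∂y = 8*y^2
∇×B = (1, 10, 8*y^2)
At (2, 2, 2): (1, 10, 32).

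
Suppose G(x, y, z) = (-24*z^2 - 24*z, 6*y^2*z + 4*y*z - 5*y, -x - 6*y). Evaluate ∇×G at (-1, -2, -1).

(∇×G)₁ = ∂G₃/∂y − ∂G₂/∂z = -6*y^2 - 4*y - 6
(∇×G)₂ = ∂G₁/∂z − ∂G₃/∂x = -48*z - 23
(∇×G)₃ = ∂G₂/∂x − ∂G₁/∂y = 0
∇×G = (-6*y^2 - 4*y - 6, -48*z - 23, 0)
At (-1, -2, -1): (-22, 25, 0).

(-22, 25, 0)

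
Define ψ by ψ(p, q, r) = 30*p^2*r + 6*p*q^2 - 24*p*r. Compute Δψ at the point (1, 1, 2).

∂²ψ/∂p² = 60*r
∂²ψ/∂q² = 12*p
∂²ψ/∂r² = 0
∇²ψ = 12*p + 60*r
At (1, 1, 2): 132.

132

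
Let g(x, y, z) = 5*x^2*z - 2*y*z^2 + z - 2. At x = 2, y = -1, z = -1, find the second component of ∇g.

-2

(∇g)_2 = ∂g/∂y = -2*z^2
At (2, -1, -1): -2.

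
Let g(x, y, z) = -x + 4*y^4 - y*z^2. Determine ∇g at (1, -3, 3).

(-1, -441, 18)

∂g/∂x = -1
∂g/∂y = 16*y^3 - z^2
∂g/∂z = -2*y*z
∇g = (-1, 16*y^3 - z^2, -2*y*z)
At (1, -3, 3): (-1, -441, 18).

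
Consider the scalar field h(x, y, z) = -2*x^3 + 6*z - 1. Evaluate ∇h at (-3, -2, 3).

(-54, 0, 6)

∂h/∂x = -6*x^2
∂h/∂y = 0
∂h/∂z = 6
∇h = (-6*x^2, 0, 6)
At (-3, -2, 3): (-54, 0, 6).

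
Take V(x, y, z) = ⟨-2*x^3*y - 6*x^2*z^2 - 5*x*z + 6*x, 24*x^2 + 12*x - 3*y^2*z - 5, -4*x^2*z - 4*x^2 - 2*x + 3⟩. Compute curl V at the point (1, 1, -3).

(3, 17, 62)

(∇×V)₁ = ∂V₃/∂y − ∂V₂/∂z = 3*y^2
(∇×V)₂ = ∂V₁/∂z − ∂V₃/∂x = -12*x^2*z + 8*x*z + 3*x + 2
(∇×V)₃ = ∂V₂/∂x − ∂V₁/∂y = 2*x^3 + 48*x + 12
∇×V = (3*y^2, -12*x^2*z + 8*x*z + 3*x + 2, 2*x^3 + 48*x + 12)
At (1, 1, -3): (3, 17, 62).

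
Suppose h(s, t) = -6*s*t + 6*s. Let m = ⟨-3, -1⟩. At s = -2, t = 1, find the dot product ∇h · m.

∂h/∂s = -6*t + 6
∂h/∂t = -6*s
∇h at (-2, 1) = (0, 12)
∇h · m = (0)(-3) + (12)(-1) = -12

-12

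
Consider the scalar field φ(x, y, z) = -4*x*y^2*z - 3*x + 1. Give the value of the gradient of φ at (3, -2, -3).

∂φ/∂x = -4*y^2*z - 3
∂φ/∂y = -8*x*y*z
∂φ/∂z = -4*x*y^2
∇φ = (-4*y^2*z - 3, -8*x*y*z, -4*x*y^2)
At (3, -2, -3): (45, -144, -48).

(45, -144, -48)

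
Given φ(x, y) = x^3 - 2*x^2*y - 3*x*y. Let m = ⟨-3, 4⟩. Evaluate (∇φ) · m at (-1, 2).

∂φ/∂x = 3*x^2 - 4*x*y - 3*y
∂φ/∂y = -2*x^2 - 3*x
∇φ at (-1, 2) = (5, 1)
∇φ · m = (5)(-3) + (1)(4) = -11

-11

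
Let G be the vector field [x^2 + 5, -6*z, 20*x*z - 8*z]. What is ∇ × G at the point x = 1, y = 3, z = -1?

(∇×G)₁ = ∂G₃/∂y − ∂G₂/∂z = 6
(∇×G)₂ = ∂G₁/∂z − ∂G₃/∂x = -20*z
(∇×G)₃ = ∂G₂/∂x − ∂G₁/∂y = 0
∇×G = (6, -20*z, 0)
At (1, 3, -1): (6, 20, 0).

(6, 20, 0)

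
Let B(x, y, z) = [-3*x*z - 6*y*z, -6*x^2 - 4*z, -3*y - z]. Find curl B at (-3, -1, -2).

(1, 15, 24)

(∇×B)₁ = ∂B₃/∂y − ∂B₂/∂z = 1
(∇×B)₂ = ∂B₁/∂z − ∂B₃/∂x = -3*x - 6*y
(∇×B)₃ = ∂B₂/∂x − ∂B₁/∂y = -12*x + 6*z
∇×B = (1, -3*x - 6*y, -12*x + 6*z)
At (-3, -1, -2): (1, 15, 24).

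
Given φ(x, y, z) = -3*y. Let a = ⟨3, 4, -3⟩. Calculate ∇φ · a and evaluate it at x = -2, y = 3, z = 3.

-12

∂φ/∂x = 0
∂φ/∂y = -3
∂φ/∂z = 0
∇φ at (-2, 3, 3) = (0, -3, 0)
∇φ · a = (0)(3) + (-3)(4) + (0)(-3) = -12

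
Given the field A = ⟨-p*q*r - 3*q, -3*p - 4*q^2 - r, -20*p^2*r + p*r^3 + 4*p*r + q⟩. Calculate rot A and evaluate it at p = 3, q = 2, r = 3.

(∇×A)₁ = ∂A₃/∂q − ∂A₂/∂r = 2
(∇×A)₂ = ∂A₁/∂r − ∂A₃/∂p = -p*q + 40*p*r - r^3 - 4*r
(∇×A)₃ = ∂A₂/∂p − ∂A₁/∂q = p*r
∇×A = (2, -p*q + 40*p*r - r^3 - 4*r, p*r)
At (3, 2, 3): (2, 315, 9).

(2, 315, 9)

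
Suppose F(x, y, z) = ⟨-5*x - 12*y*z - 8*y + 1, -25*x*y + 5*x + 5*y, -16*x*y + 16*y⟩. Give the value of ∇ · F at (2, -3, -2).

∂F₁/∂x = -5
∂F₂/∂y = -25*x + 5
∂F₃/∂z = 0
∇·F = -25*x
At (2, -3, -2): -50.

-50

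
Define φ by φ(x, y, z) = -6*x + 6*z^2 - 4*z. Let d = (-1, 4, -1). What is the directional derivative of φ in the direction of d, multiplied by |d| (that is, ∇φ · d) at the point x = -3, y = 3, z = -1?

22

∂φ/∂x = -6
∂φ/∂y = 0
∂φ/∂z = 12*z - 4
∇φ at (-3, 3, -1) = (-6, 0, -16)
∇φ · d = (-6)(-1) + (0)(4) + (-16)(-1) = 22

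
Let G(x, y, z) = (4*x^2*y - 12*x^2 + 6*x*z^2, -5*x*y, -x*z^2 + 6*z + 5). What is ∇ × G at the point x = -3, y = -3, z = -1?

(∇×G)₁ = ∂G₃/∂y − ∂G₂/∂z = 0
(∇×G)₂ = ∂G₁/∂z − ∂G₃/∂x = 12*x*z + z^2
(∇×G)₃ = ∂G₂/∂x − ∂G₁/∂y = -4*x^2 - 5*y
∇×G = (0, 12*x*z + z^2, -4*x^2 - 5*y)
At (-3, -3, -1): (0, 37, -21).

(0, 37, -21)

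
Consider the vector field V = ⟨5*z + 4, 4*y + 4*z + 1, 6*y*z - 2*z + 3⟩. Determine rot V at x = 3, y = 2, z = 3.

(14, 5, 0)

(∇×V)₁ = ∂V₃/∂y − ∂V₂/∂z = 6*z - 4
(∇×V)₂ = ∂V₁/∂z − ∂V₃/∂x = 5
(∇×V)₃ = ∂V₂/∂x − ∂V₁/∂y = 0
∇×V = (6*z - 4, 5, 0)
At (3, 2, 3): (14, 5, 0).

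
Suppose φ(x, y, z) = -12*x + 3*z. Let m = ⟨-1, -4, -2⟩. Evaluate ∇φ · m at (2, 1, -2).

6

∂φ/∂x = -12
∂φ/∂y = 0
∂φ/∂z = 3
∇φ at (2, 1, -2) = (-12, 0, 3)
∇φ · m = (-12)(-1) + (0)(-4) + (3)(-2) = 6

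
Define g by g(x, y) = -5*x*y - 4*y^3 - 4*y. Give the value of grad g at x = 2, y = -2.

(10, -62)

∂g/∂x = -5*y
∂g/∂y = -5*x - 12*y^2 - 4
∇g = (-5*y, -5*x - 12*y^2 - 4)
At (2, -2): (10, -62).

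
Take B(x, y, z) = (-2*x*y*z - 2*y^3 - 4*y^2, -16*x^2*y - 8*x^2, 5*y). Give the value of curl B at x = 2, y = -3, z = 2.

(∇×B)₁ = ∂B₃/∂y − ∂B₂/∂z = 5
(∇×B)₂ = ∂B₁/∂z − ∂B₃/∂x = -2*x*y
(∇×B)₃ = ∂B₂/∂x − ∂B₁/∂y = -32*x*y + 2*x*z - 16*x + 6*y^2 + 8*y
∇×B = (5, -2*x*y, -32*x*y + 2*x*z - 16*x + 6*y^2 + 8*y)
At (2, -3, 2): (5, 12, 198).

(5, 12, 198)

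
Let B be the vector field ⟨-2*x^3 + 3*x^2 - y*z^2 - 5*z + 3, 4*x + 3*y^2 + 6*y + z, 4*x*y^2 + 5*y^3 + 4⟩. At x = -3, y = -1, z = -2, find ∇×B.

(38, -13, 8)

(∇×B)₁ = ∂B₃/∂y − ∂B₂/∂z = 8*x*y + 15*y^2 - 1
(∇×B)₂ = ∂B₁/∂z − ∂B₃/∂x = -4*y^2 - 2*y*z - 5
(∇×B)₃ = ∂B₂/∂x − ∂B₁/∂y = z^2 + 4
∇×B = (8*x*y + 15*y^2 - 1, -4*y^2 - 2*y*z - 5, z^2 + 4)
At (-3, -1, -2): (38, -13, 8).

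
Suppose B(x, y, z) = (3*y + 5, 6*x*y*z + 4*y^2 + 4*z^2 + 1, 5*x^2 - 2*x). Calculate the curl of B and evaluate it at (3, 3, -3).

(-30, -28, -57)

(∇×B)₁ = ∂B₃/∂y − ∂B₂/∂z = -6*x*y - 8*z
(∇×B)₂ = ∂B₁/∂z − ∂B₃/∂x = -10*x + 2
(∇×B)₃ = ∂B₂/∂x − ∂B₁/∂y = 6*y*z - 3
∇×B = (-6*x*y - 8*z, -10*x + 2, 6*y*z - 3)
At (3, 3, -3): (-30, -28, -57).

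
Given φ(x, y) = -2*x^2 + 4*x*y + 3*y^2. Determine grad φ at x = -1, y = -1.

∂φ/∂x = -4*x + 4*y
∂φ/∂y = 4*x + 6*y
∇φ = (-4*x + 4*y, 4*x + 6*y)
At (-1, -1): (0, -10).

(0, -10)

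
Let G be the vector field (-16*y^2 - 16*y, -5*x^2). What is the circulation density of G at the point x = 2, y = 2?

60

∂G₂/∂x = -10*x
∂G₁/∂y = -32*y - 16
Scalar curl = -10*x + 32*y + 16
At (2, 2): 60.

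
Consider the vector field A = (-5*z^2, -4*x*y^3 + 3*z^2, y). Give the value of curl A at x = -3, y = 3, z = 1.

(∇×A)₁ = ∂A₃/∂y − ∂A₂/∂z = -6*z + 1
(∇×A)₂ = ∂A₁/∂z − ∂A₃/∂x = -10*z
(∇×A)₃ = ∂A₂/∂x − ∂A₁/∂y = -4*y^3
∇×A = (-6*z + 1, -10*z, -4*y^3)
At (-3, 3, 1): (-5, -10, -108).

(-5, -10, -108)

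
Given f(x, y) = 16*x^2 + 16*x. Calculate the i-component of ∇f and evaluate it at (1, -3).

48

(∇f)_1 = ∂f/∂x = 32*x + 16
At (1, -3): 48.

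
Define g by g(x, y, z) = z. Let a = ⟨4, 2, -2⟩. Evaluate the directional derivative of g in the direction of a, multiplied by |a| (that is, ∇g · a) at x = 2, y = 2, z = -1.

-2

∂g/∂x = 0
∂g/∂y = 0
∂g/∂z = 1
∇g at (2, 2, -1) = (0, 0, 1)
∇g · a = (0)(4) + (0)(2) + (1)(-2) = -2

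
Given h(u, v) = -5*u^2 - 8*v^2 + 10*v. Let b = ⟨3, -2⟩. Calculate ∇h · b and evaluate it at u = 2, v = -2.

-144

∂h/∂u = -10*u
∂h/∂v = -16*v + 10
∇h at (2, -2) = (-20, 42)
∇h · b = (-20)(3) + (42)(-2) = -144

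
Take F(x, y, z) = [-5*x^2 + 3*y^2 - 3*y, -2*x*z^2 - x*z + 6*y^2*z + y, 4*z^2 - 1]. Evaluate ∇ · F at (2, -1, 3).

∂F₁/∂x = -10*x
∂F₂/∂y = 12*y*z + 1
∂F₃/∂z = 8*z
∇·F = -10*x + 12*y*z + 8*z + 1
At (2, -1, 3): -31.

-31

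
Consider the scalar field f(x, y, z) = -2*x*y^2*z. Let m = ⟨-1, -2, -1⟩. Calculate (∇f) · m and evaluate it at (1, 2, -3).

-64

∂f/∂x = -2*y^2*z
∂f/∂y = -4*x*y*z
∂f/∂z = -2*x*y^2
∇f at (1, 2, -3) = (24, 24, -8)
∇f · m = (24)(-1) + (24)(-2) + (-8)(-1) = -64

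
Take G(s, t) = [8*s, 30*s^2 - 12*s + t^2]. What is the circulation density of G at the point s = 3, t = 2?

168

∂G₂/∂s = 60*s - 12
∂G₁/∂t = 0
Scalar curl = 60*s - 12
At (3, 2): 168.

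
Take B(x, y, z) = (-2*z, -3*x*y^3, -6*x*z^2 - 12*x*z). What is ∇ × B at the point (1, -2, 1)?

(∇×B)₁ = ∂B₃/∂y − ∂B₂/∂z = 0
(∇×B)₂ = ∂B₁/∂z − ∂B₃/∂x = 6*z^2 + 12*z - 2
(∇×B)₃ = ∂B₂/∂x − ∂B₁/∂y = -3*y^3
∇×B = (0, 6*z^2 + 12*z - 2, -3*y^3)
At (1, -2, 1): (0, 16, 24).

(0, 16, 24)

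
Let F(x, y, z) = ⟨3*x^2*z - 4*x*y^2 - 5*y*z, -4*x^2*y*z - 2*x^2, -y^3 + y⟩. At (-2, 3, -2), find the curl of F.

(∇×F)₁ = ∂F₃/∂y − ∂F₂/∂z = 4*x^2*y - 3*y^2 + 1
(∇×F)₂ = ∂F₁/∂z − ∂F₃/∂x = 3*x^2 - 5*y
(∇×F)₃ = ∂F₂/∂x − ∂F₁/∂y = -8*x*y*z + 8*x*y - 4*x + 5*z
∇×F = (4*x^2*y - 3*y^2 + 1, 3*x^2 - 5*y, -8*x*y*z + 8*x*y - 4*x + 5*z)
At (-2, 3, -2): (22, -3, -146).

(22, -3, -146)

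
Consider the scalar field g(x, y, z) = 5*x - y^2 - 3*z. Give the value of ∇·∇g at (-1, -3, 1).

∂²g/∂x² = 0
∂²g/∂y² = -2
∂²g/∂z² = 0
∇²g = -2
At (-1, -3, 1): -2.

-2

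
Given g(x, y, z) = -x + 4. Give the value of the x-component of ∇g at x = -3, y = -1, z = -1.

-1

(∇g)_1 = ∂g/∂x = -1
At (-3, -1, -1): -1.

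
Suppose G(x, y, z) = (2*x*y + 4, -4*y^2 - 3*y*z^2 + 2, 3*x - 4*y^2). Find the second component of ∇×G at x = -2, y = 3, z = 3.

(∇×G)_2 = ∂G₁/∂z − ∂G₃/∂x
= 0 − (3)
= -3
At (-2, 3, 3): -3.

-3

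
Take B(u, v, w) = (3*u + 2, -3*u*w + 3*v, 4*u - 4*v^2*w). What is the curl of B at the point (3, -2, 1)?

(∇×B)₁ = ∂B₃/∂v − ∂B₂/∂w = 3*u - 8*v*w
(∇×B)₂ = ∂B₁/∂w − ∂B₃/∂u = -4
(∇×B)₃ = ∂B₂/∂u − ∂B₁/∂v = -3*w
∇×B = (3*u - 8*v*w, -4, -3*w)
At (3, -2, 1): (25, -4, -3).

(25, -4, -3)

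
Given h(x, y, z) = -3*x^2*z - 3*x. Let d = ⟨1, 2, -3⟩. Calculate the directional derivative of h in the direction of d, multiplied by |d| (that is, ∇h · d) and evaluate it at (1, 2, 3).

∂h/∂x = -6*x*z - 3
∂h/∂y = 0
∂h/∂z = -3*x^2
∇h at (1, 2, 3) = (-21, 0, -3)
∇h · d = (-21)(1) + (0)(2) + (-3)(-3) = -12

-12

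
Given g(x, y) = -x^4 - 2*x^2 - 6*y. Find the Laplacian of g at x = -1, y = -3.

-16

∂²g/∂x² = -4*(3*x^2 + 1)
∂²g/∂y² = 0
∇²g = -12*x^2 - 4
At (-1, -3): -16.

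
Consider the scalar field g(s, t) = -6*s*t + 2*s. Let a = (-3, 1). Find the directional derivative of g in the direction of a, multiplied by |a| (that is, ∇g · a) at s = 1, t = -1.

-30

∂g/∂s = -6*t + 2
∂g/∂t = -6*s
∇g at (1, -1) = (8, -6)
∇g · a = (8)(-3) + (-6)(1) = -30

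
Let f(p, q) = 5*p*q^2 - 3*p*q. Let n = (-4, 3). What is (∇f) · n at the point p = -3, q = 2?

-209

∂f/∂p = 5*q^2 - 3*q
∂f/∂q = 10*p*q - 3*p
∇f at (-3, 2) = (14, -51)
∇f · n = (14)(-4) + (-51)(3) = -209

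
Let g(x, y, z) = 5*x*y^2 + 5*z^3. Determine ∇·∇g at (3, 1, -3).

-60

∂²g/∂x² = 0
∂²g/∂y² = 10*x
∂²g/∂z² = 30*z
∇²g = 10*x + 30*z
At (3, 1, -3): -60.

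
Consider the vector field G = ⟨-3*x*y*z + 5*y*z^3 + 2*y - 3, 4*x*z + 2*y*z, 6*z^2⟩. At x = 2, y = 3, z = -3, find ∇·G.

∂G₁/∂x = -3*y*z
∂G₂/∂y = 2*z
∂G₃/∂z = 12*z
∇·G = -3*y*z + 14*z
At (2, 3, -3): -15.

-15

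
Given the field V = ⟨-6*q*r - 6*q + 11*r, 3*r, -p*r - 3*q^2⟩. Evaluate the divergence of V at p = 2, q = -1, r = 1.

-2

∂V₁/∂p = 0
∂V₂/∂q = 0
∂V₃/∂r = -p
∇·V = -p
At (2, -1, 1): -2.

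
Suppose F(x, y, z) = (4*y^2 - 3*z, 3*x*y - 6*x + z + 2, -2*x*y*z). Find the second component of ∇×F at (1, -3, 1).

(∇×F)_2 = ∂F₁/∂z − ∂F₃/∂x
= -3 − (-2*y*z)
= 2*y*z - 3
At (1, -3, 1): -9.

-9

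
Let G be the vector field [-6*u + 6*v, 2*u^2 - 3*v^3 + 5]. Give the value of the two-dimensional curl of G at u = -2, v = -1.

∂G₂/∂u = 4*u
∂G₁/∂v = 6
Scalar curl = 4*u - 6
At (-2, -1): -14.

-14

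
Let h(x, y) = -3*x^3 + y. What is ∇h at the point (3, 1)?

∂h/∂x = -9*x^2
∂h/∂y = 1
∇h = (-9*x^2, 1)
At (3, 1): (-81, 1).

(-81, 1)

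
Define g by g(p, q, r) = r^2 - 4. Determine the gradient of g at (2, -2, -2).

∂g/∂p = 0
∂g/∂q = 0
∂g/∂r = 2*r
∇g = (0, 0, 2*r)
At (2, -2, -2): (0, 0, -4).

(0, 0, -4)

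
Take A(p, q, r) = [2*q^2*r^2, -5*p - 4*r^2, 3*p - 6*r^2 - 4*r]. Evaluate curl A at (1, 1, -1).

(-8, -7, -9)

(∇×A)₁ = ∂A₃/∂q − ∂A₂/∂r = 8*r
(∇×A)₂ = ∂A₁/∂r − ∂A₃/∂p = 4*q^2*r - 3
(∇×A)₃ = ∂A₂/∂p − ∂A₁/∂q = -4*q*r^2 - 5
∇×A = (8*r, 4*q^2*r - 3, -4*q*r^2 - 5)
At (1, 1, -1): (-8, -7, -9).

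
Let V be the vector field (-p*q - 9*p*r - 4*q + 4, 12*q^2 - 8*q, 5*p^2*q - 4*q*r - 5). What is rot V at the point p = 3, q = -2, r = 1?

(41, 33, 7)

(∇×V)₁ = ∂V₃/∂q − ∂V₂/∂r = 5*p^2 - 4*r
(∇×V)₂ = ∂V₁/∂r − ∂V₃/∂p = -10*p*q - 9*p
(∇×V)₃ = ∂V₂/∂p − ∂V₁/∂q = p + 4
∇×V = (5*p^2 - 4*r, -10*p*q - 9*p, p + 4)
At (3, -2, 1): (41, 33, 7).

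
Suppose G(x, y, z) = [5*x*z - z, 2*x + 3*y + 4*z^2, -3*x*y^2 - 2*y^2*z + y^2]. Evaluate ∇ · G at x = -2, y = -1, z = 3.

16

∂G₁/∂x = 5*z
∂G₂/∂y = 3
∂G₃/∂z = -2*y^2
∇·G = -2*y^2 + 5*z + 3
At (-2, -1, 3): 16.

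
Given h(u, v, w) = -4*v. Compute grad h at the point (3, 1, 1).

∂h/∂u = 0
∂h/∂v = -4
∂h/∂w = 0
∇h = (0, -4, 0)
At (3, 1, 1): (0, -4, 0).

(0, -4, 0)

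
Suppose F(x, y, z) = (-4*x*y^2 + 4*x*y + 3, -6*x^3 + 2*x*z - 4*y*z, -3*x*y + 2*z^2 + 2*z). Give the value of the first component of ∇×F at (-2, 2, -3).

18

(∇×F)_1 = ∂F₃/∂y − ∂F₂/∂z
= -3*x − (2*x - 4*y)
= -5*x + 4*y
At (-2, 2, -3): 18.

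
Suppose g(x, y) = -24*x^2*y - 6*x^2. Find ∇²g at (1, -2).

∂²g/∂x² = -12*(4*y + 1)
∂²g/∂y² = 0
∇²g = -48*y - 12
At (1, -2): 84.

84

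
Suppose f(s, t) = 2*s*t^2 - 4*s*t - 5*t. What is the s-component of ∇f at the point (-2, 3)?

(∇f)_1 = ∂f/∂s = 2*t^2 - 4*t
At (-2, 3): 6.

6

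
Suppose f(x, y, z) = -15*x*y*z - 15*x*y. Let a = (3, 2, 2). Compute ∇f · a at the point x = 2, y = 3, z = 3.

-960

∂f/∂x = -15*y*z - 15*y
∂f/∂y = -15*x*z - 15*x
∂f/∂z = -15*x*y
∇f at (2, 3, 3) = (-180, -120, -90)
∇f · a = (-180)(3) + (-120)(2) + (-90)(2) = -960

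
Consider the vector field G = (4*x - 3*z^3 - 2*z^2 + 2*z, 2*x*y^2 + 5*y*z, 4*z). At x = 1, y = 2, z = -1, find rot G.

(∇×G)₁ = ∂G₃/∂y − ∂G₂/∂z = -5*y
(∇×G)₂ = ∂G₁/∂z − ∂G₃/∂x = -9*z^2 - 4*z + 2
(∇×G)₃ = ∂G₂/∂x − ∂G₁/∂y = 2*y^2
∇×G = (-5*y, -9*z^2 - 4*z + 2, 2*y^2)
At (1, 2, -1): (-10, -3, 8).

(-10, -3, 8)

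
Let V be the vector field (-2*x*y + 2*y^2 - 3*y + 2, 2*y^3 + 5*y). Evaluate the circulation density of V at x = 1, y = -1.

9

∂V₂/∂x = 0
∂V₁/∂y = -2*x + 4*y - 3
Scalar curl = 2*x - 4*y + 3
At (1, -1): 9.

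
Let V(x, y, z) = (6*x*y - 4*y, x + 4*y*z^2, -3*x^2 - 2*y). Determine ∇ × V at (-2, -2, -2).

(-34, -12, 17)

(∇×V)₁ = ∂V₃/∂y − ∂V₂/∂z = -8*y*z - 2
(∇×V)₂ = ∂V₁/∂z − ∂V₃/∂x = 6*x
(∇×V)₃ = ∂V₂/∂x − ∂V₁/∂y = -6*x + 5
∇×V = (-8*y*z - 2, 6*x, -6*x + 5)
At (-2, -2, -2): (-34, -12, 17).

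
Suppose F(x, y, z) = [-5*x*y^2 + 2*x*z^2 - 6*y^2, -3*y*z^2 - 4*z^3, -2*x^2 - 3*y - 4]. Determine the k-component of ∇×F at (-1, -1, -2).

-2

(∇×F)_3 = ∂F₂/∂x − ∂F₁/∂y
= 0 − (-10*x*y - 12*y)
= 10*x*y + 12*y
At (-1, -1, -2): -2.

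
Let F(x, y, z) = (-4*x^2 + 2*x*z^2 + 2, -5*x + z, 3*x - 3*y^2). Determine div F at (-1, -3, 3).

∂F₁/∂x = -8*x + 2*z^2
∂F₂/∂y = 0
∂F₃/∂z = 0
∇·F = -8*x + 2*z^2
At (-1, -3, 3): 26.

26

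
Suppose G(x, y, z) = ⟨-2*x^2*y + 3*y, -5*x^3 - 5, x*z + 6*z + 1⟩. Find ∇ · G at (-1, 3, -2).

∂G₁/∂x = -4*x*y
∂G₂/∂y = 0
∂G₃/∂z = x + 6
∇·G = -4*x*y + x + 6
At (-1, 3, -2): 17.

17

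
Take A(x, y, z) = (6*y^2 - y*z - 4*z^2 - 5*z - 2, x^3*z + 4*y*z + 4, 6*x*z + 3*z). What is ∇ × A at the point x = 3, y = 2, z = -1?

(∇×A)₁ = ∂A₃/∂y − ∂A₂/∂z = -x^3 - 4*y
(∇×A)₂ = ∂A₁/∂z − ∂A₃/∂x = -y - 14*z - 5
(∇×A)₃ = ∂A₂/∂x − ∂A₁/∂y = 3*x^2*z - 12*y + z
∇×A = (-x^3 - 4*y, -y - 14*z - 5, 3*x^2*z - 12*y + z)
At (3, 2, -1): (-35, 7, -52).

(-35, 7, -52)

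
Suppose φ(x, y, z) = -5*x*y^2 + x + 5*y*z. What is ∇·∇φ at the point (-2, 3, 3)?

∂²φ/∂x² = 0
∂²φ/∂y² = -10*x
∂²φ/∂z² = 0
∇²φ = -10*x
At (-2, 3, 3): 20.

20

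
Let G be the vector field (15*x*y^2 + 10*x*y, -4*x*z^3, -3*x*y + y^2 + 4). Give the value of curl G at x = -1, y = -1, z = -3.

(-107, -3, 88)

(∇×G)₁ = ∂G₃/∂y − ∂G₂/∂z = 12*x*z^2 - 3*x + 2*y
(∇×G)₂ = ∂G₁/∂z − ∂G₃/∂x = 3*y
(∇×G)₃ = ∂G₂/∂x − ∂G₁/∂y = -30*x*y - 10*x - 4*z^3
∇×G = (12*x*z^2 - 3*x + 2*y, 3*y, -30*x*y - 10*x - 4*z^3)
At (-1, -1, -3): (-107, -3, 88).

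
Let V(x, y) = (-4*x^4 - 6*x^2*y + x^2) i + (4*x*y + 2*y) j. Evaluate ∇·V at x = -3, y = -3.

∂V₁/∂x = -16*x^3 - 12*x*y + 2*x
∂V₂/∂y = 4*x + 2
∇·V = -16*x^3 - 12*x*y + 6*x + 2
At (-3, -3): 308.

308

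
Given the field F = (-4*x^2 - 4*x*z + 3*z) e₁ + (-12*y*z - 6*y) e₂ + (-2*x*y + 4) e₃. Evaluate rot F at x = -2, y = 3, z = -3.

(∇×F)₁ = ∂F₃/∂y − ∂F₂/∂z = -2*x + 12*y
(∇×F)₂ = ∂F₁/∂z − ∂F₃/∂x = -4*x + 2*y + 3
(∇×F)₃ = ∂F₂/∂x − ∂F₁/∂y = 0
∇×F = (-2*x + 12*y, -4*x + 2*y + 3, 0)
At (-2, 3, -3): (40, 17, 0).

(40, 17, 0)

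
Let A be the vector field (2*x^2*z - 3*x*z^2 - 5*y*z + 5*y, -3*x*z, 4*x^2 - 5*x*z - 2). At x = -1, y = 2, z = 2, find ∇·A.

∂A₁/∂x = 4*x*z - 3*z^2
∂A₂/∂y = 0
∂A₃/∂z = -5*x
∇·A = 4*x*z - 5*x - 3*z^2
At (-1, 2, 2): -15.

-15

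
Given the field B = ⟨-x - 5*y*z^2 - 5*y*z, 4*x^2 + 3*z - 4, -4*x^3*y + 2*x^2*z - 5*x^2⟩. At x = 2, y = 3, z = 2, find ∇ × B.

(∇×B)₁ = ∂B₃/∂y − ∂B₂/∂z = -4*x^3 - 3
(∇×B)₂ = ∂B₁/∂z − ∂B₃/∂x = 12*x^2*y - 4*x*z + 10*x - 10*y*z - 5*y
(∇×B)₃ = ∂B₂/∂x − ∂B₁/∂y = 8*x + 5*z^2 + 5*z
∇×B = (-4*x^3 - 3, 12*x^2*y - 4*x*z + 10*x - 10*y*z - 5*y, 8*x + 5*z^2 + 5*z)
At (2, 3, 2): (-35, 73, 46).

(-35, 73, 46)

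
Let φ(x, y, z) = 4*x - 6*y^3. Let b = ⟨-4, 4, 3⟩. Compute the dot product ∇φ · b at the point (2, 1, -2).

∂φ/∂x = 4
∂φ/∂y = -18*y^2
∂φ/∂z = 0
∇φ at (2, 1, -2) = (4, -18, 0)
∇φ · b = (4)(-4) + (-18)(4) + (0)(3) = -88

-88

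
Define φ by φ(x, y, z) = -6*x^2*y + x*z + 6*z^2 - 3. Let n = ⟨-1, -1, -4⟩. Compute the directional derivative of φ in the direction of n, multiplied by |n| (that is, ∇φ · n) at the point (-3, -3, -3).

∂φ/∂x = -12*x*y + z
∂φ/∂y = -6*x^2
∂φ/∂z = x + 12*z
∇φ at (-3, -3, -3) = (-111, -54, -39)
∇φ · n = (-111)(-1) + (-54)(-1) + (-39)(-4) = 321

321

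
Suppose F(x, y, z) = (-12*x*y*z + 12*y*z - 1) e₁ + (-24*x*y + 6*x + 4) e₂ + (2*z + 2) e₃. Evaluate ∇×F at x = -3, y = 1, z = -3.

(∇×F)₁ = ∂F₃/∂y − ∂F₂/∂z = 0
(∇×F)₂ = ∂F₁/∂z − ∂F₃/∂x = -12*x*y + 12*y
(∇×F)₃ = ∂F₂/∂x − ∂F₁/∂y = 12*x*z - 24*y - 12*z + 6
∇×F = (0, -12*x*y + 12*y, 12*x*z - 24*y - 12*z + 6)
At (-3, 1, -3): (0, 48, 126).

(0, 48, 126)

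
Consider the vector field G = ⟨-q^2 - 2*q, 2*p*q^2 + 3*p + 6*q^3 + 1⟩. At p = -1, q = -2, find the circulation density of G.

9

∂G₂/∂p = 2*q^2 + 3
∂G₁/∂q = -2*q - 2
Scalar curl = 2*q^2 + 2*q + 5
At (-1, -2): 9.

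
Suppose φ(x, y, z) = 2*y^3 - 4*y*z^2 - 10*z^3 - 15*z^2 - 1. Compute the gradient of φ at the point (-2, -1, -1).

∂φ/∂x = 0
∂φ/∂y = 6*y^2 - 4*z^2
∂φ/∂z = -8*y*z - 30*z^2 - 30*z
∇φ = (0, 6*y^2 - 4*z^2, -8*y*z - 30*z^2 - 30*z)
At (-2, -1, -1): (0, 2, -8).

(0, 2, -8)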